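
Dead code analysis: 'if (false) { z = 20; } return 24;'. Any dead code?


condition is constant false, so the whole block is unreachable
Dead: 'if (false) { z = 20; }'


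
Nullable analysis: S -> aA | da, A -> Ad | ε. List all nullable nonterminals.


A nonterminal is nullable iff some alternative derives ε (directly, or every symbol in it is nullable)
Nullable: {A}


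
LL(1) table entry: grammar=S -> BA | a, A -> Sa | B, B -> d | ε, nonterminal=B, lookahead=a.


For [B, a]: ε is nullable and 'a' ∈ FOLLOW(B)
Entry: B -> ε


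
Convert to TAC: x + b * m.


Break into single-operator statements:
t1 = b * m
t2 = x + t1


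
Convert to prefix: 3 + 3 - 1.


left-to-right (same/higher precedence on left): tree is (- (+ 3 3) 1)
Prefix: - + 3 3 1


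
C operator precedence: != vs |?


'!=' is equality (level 6); '|' is bitwise OR (level 3)
Higher level binds tighter
'!=' has higher precedence than '|'


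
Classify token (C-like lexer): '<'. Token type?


Pattern: operator symbol
Type: OPERATOR


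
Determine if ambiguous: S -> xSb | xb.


balanced x^n…b^n: each string has a unique parse
Unambiguous


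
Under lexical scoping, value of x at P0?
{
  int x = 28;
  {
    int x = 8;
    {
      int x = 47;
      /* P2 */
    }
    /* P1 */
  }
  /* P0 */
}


x declared in the same block as P0
x = 28


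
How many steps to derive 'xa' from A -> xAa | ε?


Derivation: A => xAa => xa
Steps: 2


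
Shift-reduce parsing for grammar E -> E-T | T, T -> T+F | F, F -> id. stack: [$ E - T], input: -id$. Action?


handle 'E-T' on top; lookahead ∈ FOLLOW(E) = {-, $}
Action: reduce (E -> E-T)


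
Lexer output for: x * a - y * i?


Scan left to right, longest-match per lexeme
Tokens: ID(x), OP(*), ID(a), OP(-), ID(y), OP(*), ID(i)


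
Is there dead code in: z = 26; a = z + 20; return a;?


z is read by a's definition; a is returned
No dead code


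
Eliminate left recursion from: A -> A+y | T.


Left-recursive alternatives: A+y; non-recursive: T
Introduce A': A -> TA', A' -> +yA' | ε


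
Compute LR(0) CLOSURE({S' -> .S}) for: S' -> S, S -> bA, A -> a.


Start: S' -> .S
For each item with dot before a nonterminal B, add B -> .γ for every B-production
Closure: [S' -> .S, S -> .bA]


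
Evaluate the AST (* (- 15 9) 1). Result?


Evaluate inner: (- 15 9) = 6
Evaluate root: (* 6 1) = 6
Result: 6


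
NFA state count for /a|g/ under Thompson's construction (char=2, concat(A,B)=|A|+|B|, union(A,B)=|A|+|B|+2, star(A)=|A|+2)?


Syntax tree has 2 char leaf(s), 1 union(s), 0 star(s)
chars contribute 2×2 = 4; each union adds +2; each star adds +2
Total: 4 + 2 + 0 = 6 states


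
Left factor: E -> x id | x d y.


Common prefix: 'x'
Factored: E -> x E', E' -> id | d y


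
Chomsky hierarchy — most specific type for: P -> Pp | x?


Left-linear: every RHS is a terminal or one nonterminal followed by a terminal
Classification: Type 3 (Regular)


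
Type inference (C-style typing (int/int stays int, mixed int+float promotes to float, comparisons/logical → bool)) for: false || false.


Operand types: bool || bool
Rule: logical operators take bool operands and yield bool
Result type: bool


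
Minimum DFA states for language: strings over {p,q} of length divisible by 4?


Track length mod 4: states 0..3, accept at 0
Minimal DFA: 4 states


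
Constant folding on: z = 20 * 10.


20 * 10 = 200 at compile time
Optimized: z = 200


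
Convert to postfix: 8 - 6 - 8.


Left to right (same or higher precedence on left)
Postfix: 8 6 - 8 -


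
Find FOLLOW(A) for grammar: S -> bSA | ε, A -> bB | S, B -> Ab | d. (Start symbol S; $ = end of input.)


$ ∈ FOLLOW(S). For each A -> αBβ: add FIRST(β)\{ε} to FOLLOW(B); if β nullable, add FOLLOW(A).
FOLLOW(A) = {$, b}


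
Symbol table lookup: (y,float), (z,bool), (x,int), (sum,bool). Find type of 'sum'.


Lookup 'sum' → type bool


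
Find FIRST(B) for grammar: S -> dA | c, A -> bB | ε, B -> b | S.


Per alternative of B: FIRST(b) = {b}; FIRST(S) = {c, d}
FIRST(B) = {b, c, d}


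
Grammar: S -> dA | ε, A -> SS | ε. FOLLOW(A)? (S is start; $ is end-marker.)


$ ∈ FOLLOW(S). For each A -> αBβ: add FIRST(β)\{ε} to FOLLOW(B); if β nullable, add FOLLOW(A).
FOLLOW(A) = {$, d}


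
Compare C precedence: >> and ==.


'>>' is shift (level 8); '==' is equality (level 6)
Higher level binds tighter
'>>' has higher precedence than '=='


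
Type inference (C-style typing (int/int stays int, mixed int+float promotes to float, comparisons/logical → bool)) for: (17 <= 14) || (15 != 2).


Operand types: bool || bool
Rule: logical operators take bool operands and yield bool
Result type: bool


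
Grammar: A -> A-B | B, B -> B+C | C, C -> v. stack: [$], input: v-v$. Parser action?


no handle on stack; shift 'v'
Action: shift


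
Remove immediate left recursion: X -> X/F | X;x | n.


Left-recursive alternatives: X/F, X;x; non-recursive: n
Introduce X': X -> nX', X' -> /FX' | ;xX' | ε


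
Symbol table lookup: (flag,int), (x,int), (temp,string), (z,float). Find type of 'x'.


Lookup 'x' → type int


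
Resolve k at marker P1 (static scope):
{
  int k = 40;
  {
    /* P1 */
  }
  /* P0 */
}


P1's block does not declare k; resolves to the enclosing declaration at depth 0
k = 40


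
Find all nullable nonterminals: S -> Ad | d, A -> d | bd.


A nonterminal is nullable iff some alternative derives ε (directly, or every symbol in it is nullable)
Nullable: {}


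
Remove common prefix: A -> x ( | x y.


Common prefix: 'x'
Factored: A -> x A', A' -> ( | y


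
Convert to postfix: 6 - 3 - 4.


Left to right (same or higher precedence on left)
Postfix: 6 3 - 4 -


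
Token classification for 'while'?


Pattern: reserved word
Type: KEYWORD


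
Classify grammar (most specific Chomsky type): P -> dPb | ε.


Single nonterminal LHS, but d^n b^n is not regular
Classification: Type 2 (Context-Free)


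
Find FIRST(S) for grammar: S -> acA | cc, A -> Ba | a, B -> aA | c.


Per alternative of S: FIRST(acA) = {a}; FIRST(cc) = {c}
FIRST(S) = {a, c}


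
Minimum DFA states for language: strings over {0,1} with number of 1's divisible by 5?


Track (count of 1) mod 5: states 0..4, accept at 0
Minimal DFA: 5 states


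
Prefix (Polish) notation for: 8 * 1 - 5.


left-to-right (same/higher precedence on left): tree is (- (* 8 1) 5)
Prefix: - * 8 1 5


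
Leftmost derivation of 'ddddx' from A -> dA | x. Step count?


Derivation: A => dA => ddA => dddA => ddddA => ddddx
Steps: 5


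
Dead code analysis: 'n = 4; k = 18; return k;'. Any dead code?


n is assigned but never read
Dead: 'n = 4'


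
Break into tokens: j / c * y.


Scan left to right, longest-match per lexeme
Tokens: ID(j), OP(/), ID(c), OP(*), ID(y)


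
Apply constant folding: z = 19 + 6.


19 + 6 = 25 at compile time
Optimized: z = 25


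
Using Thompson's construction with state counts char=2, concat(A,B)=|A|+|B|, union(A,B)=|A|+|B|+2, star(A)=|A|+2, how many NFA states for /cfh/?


Syntax tree has 3 char leaf(s), 0 union(s), 0 star(s)
chars contribute 3×2 = 6; each union adds +2; each star adds +2
Total: 6 + 0 + 0 = 6 states


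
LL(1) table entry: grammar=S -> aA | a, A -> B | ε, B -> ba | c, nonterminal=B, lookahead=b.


For [B, b]: 'b' ∈ FIRST(ba)
Entry: B -> ba


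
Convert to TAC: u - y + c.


Break into single-operator statements:
t1 = u - y
t2 = t1 + c


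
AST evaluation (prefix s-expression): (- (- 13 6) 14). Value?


Evaluate inner: (- 13 6) = 7
Evaluate root: (- 7 14) = -7
Result: -7


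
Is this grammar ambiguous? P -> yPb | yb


balanced y^n…b^n: each string has a unique parse
Unambiguous


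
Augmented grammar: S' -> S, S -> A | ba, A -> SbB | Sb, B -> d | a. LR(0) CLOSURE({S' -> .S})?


Start: S' -> .S
For each item with dot before a nonterminal B, add B -> .γ for every B-production
Closure: [S' -> .S, S -> .A, S -> .ba, A -> .SbB, A -> .Sb]


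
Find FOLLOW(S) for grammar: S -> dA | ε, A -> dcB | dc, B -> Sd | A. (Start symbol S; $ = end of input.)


$ ∈ FOLLOW(S). For each A -> αBβ: add FIRST(β)\{ε} to FOLLOW(B); if β nullable, add FOLLOW(A).
FOLLOW(S) = {$, d}


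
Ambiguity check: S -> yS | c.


right-linear, alternatives start with distinct terminals 'y' vs 'c': unique leftmost derivation
Unambiguous


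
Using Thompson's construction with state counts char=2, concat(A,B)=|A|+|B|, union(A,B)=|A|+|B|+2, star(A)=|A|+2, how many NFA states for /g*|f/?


Syntax tree has 2 char leaf(s), 1 union(s), 1 star(s)
chars contribute 2×2 = 4; each union adds +2; each star adds +2
Total: 4 + 2 + 2 = 8 states


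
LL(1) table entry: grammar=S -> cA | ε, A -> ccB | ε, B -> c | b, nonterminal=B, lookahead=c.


For [B, c]: 'c' ∈ FIRST(c)
Entry: B -> c


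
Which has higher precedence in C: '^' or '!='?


'!=' is equality (level 6); '^' is bitwise XOR (level 4)
Higher level binds tighter
'!=' has higher precedence than '^'


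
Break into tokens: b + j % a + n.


Scan left to right, longest-match per lexeme
Tokens: ID(b), OP(+), ID(j), OP(%), ID(a), OP(+), ID(n)


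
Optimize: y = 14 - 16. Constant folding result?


14 - 16 = -2 at compile time
Optimized: y = -2


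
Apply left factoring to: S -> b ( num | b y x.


Common prefix: 'b'
Factored: S -> b S', S' -> ( num | y x


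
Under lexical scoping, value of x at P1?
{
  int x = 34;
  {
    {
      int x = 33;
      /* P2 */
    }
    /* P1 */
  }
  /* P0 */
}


P1's block does not declare x; resolves to the enclosing declaration at depth 0
x = 34


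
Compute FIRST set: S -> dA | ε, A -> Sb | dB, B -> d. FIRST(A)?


Per alternative of A: FIRST(Sb) = {b, d}; FIRST(dB) = {d}
FIRST(A) = {b, d}


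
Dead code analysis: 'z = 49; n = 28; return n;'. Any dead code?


z is assigned but never read
Dead: 'z = 49'


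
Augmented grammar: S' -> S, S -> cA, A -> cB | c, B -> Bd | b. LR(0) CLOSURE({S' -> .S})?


Start: S' -> .S
For each item with dot before a nonterminal B, add B -> .γ for every B-production
Closure: [S' -> .S, S -> .cA]


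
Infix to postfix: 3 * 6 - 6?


Left to right (same or higher precedence on left)
Postfix: 3 6 * 6 -


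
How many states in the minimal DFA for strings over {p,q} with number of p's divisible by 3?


Track (count of p) mod 3: states 0..2, accept at 0
Minimal DFA: 3 states


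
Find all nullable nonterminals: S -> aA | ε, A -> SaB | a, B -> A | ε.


A nonterminal is nullable iff some alternative derives ε (directly, or every symbol in it is nullable)
Nullable: {B, S}


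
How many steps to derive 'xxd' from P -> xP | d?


Derivation: P => xP => xxP => xxd
Steps: 3


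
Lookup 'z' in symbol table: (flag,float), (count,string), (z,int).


Lookup 'z' → type int


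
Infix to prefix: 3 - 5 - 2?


left-to-right (same/higher precedence on left): tree is (- (- 3 5) 2)
Prefix: - - 3 5 2


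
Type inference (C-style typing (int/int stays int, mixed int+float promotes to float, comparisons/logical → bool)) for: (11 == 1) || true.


Operand types: bool || bool
Rule: logical operators take bool operands and yield bool
Result type: bool


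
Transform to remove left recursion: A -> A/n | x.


Left-recursive alternatives: A/n; non-recursive: x
Introduce A': A -> xA', A' -> /nA' | ε


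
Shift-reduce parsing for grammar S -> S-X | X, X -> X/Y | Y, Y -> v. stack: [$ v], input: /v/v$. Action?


'v' on top is the handle for Y -> v
Action: reduce (Y -> v)


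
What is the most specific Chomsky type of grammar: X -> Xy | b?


Left-linear: every RHS is a terminal or one nonterminal followed by a terminal
Classification: Type 3 (Regular)


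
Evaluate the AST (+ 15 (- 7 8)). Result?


Evaluate inner: (- 7 8) = -1
Evaluate root: (+ 15 -1) = 14
Result: 14


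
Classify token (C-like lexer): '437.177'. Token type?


Pattern: digits with a decimal point
Type: FLOAT_LITERAL


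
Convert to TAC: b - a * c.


Break into single-operator statements:
t1 = a * c
t2 = b - t1


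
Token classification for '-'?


Pattern: operator symbol
Type: OPERATOR


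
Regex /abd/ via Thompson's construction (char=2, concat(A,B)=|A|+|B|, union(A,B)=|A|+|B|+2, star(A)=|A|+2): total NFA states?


Syntax tree has 3 char leaf(s), 0 union(s), 0 star(s)
chars contribute 3×2 = 6; each union adds +2; each star adds +2
Total: 6 + 0 + 0 = 6 states


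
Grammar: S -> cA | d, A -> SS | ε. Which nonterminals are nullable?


A nonterminal is nullable iff some alternative derives ε (directly, or every symbol in it is nullable)
Nullable: {A}


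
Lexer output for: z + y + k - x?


Scan left to right, longest-match per lexeme
Tokens: ID(z), OP(+), ID(y), OP(+), ID(k), OP(-), ID(x)


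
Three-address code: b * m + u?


Break into single-operator statements:
t1 = b * m
t2 = t1 + u


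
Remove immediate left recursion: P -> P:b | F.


Left-recursive alternatives: P:b; non-recursive: F
Introduce P': P -> FP', P' -> :bP' | ε


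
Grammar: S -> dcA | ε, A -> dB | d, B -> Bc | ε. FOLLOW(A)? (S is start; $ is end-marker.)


$ ∈ FOLLOW(S). For each A -> αBβ: add FIRST(β)\{ε} to FOLLOW(B); if β nullable, add FOLLOW(A).
FOLLOW(A) = {$}


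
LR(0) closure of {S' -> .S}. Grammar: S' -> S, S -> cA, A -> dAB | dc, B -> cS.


Start: S' -> .S
For each item with dot before a nonterminal B, add B -> .γ for every B-production
Closure: [S' -> .S, S -> .cA]


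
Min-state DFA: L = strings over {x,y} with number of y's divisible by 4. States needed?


Track (count of y) mod 4: states 0..3, accept at 0
Minimal DFA: 4 states


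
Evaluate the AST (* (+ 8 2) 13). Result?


Evaluate inner: (+ 8 2) = 10
Evaluate root: (* 10 13) = 130
Result: 130


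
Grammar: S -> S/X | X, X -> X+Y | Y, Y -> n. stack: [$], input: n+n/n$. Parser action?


no handle on stack; shift 'n'
Action: shift


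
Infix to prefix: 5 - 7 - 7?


left-to-right (same/higher precedence on left): tree is (- (- 5 7) 7)
Prefix: - - 5 7 7


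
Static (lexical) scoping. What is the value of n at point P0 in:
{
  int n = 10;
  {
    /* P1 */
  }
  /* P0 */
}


n declared in the same block as P0
n = 10


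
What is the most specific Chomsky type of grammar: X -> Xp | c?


Left-linear: every RHS is a terminal or one nonterminal followed by a terminal
Classification: Type 3 (Regular)


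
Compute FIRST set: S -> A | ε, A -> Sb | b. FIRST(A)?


Per alternative of A: FIRST(Sb) = {b}; FIRST(b) = {b}
FIRST(A) = {b}


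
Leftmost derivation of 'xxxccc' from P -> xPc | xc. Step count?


Derivation: P => xPc => xxPcc => xxxccc
Steps: 3


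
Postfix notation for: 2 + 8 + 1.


Left to right (same or higher precedence on left)
Postfix: 2 8 + 1 +


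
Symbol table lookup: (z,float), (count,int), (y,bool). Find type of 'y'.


Lookup 'y' → type bool


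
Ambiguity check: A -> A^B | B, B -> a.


precedence layered via separate nonterminal B: deterministic
Unambiguous


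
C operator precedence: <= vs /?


'/' is multiplicative (level 10); '<=' is relational (level 7)
Higher level binds tighter
'/' has higher precedence than '<='


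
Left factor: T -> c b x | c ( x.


Common prefix: 'c'
Factored: T -> c T', T' -> b x | ( x


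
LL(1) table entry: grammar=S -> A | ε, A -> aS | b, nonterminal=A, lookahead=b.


For [A, b]: 'b' ∈ FIRST(b)
Entry: A -> b


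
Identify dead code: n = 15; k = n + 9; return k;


n is read by k's definition; k is returned
No dead code


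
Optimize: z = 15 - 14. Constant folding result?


15 - 14 = 1 at compile time
Optimized: z = 1


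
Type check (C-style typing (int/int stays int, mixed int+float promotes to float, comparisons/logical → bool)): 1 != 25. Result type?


Operand types: int != int
Rule: comparison yields bool
Result type: bool


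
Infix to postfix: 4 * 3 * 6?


Left to right (same or higher precedence on left)
Postfix: 4 3 * 6 *


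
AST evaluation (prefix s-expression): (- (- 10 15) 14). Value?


Evaluate inner: (- 10 15) = -5
Evaluate root: (- -5 14) = -19
Result: -19


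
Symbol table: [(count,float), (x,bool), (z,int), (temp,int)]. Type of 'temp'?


Lookup 'temp' → type int


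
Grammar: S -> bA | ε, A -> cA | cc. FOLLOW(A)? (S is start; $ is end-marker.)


$ ∈ FOLLOW(S). For each A -> αBβ: add FIRST(β)\{ε} to FOLLOW(B); if β nullable, add FOLLOW(A).
FOLLOW(A) = {$}


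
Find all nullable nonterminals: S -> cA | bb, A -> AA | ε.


A nonterminal is nullable iff some alternative derives ε (directly, or every symbol in it is nullable)
Nullable: {A}


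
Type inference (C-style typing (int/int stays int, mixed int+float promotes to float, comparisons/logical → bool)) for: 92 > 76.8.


Operand types: int > float
Rule: comparison yields bool
Result type: bool


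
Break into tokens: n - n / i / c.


Scan left to right, longest-match per lexeme
Tokens: ID(n), OP(-), ID(n), OP(/), ID(i), OP(/), ID(c)


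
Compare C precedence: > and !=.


'>' is relational (level 7); '!=' is equality (level 6)
Higher level binds tighter
'>' has higher precedence than '!='


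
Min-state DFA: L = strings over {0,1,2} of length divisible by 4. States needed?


Track length mod 4: states 0..3, accept at 0
Minimal DFA: 4 states


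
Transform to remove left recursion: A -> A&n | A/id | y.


Left-recursive alternatives: A&n, A/id; non-recursive: y
Introduce A': A -> yA', A' -> &nA' | /idA' | ε


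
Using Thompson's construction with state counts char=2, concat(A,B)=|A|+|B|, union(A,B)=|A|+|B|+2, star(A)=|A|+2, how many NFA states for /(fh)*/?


Syntax tree has 2 char leaf(s), 0 union(s), 1 star(s)
chars contribute 2×2 = 4; each union adds +2; each star adds +2
Total: 4 + 0 + 2 = 6 states


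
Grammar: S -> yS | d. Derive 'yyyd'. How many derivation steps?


Derivation: S => yS => yyS => yyyS => yyyd
Steps: 4


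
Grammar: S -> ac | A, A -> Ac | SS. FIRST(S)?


Per alternative of S: FIRST(ac) = {a}; FIRST(A) = {a}
FIRST(S) = {a}


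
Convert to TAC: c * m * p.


Break into single-operator statements:
t1 = c * m
t2 = t1 * p


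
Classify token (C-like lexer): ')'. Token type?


Pattern: delimiter/punctuation
Type: PUNCTUATION


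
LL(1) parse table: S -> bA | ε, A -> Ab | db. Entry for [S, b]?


For [S, b]: 'b' ∈ FIRST(bA)
Entry: S -> bA


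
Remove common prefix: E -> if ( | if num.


Common prefix: 'if'
Factored: E -> if E', E' -> ( | num


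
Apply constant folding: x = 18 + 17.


18 + 17 = 35 at compile time
Optimized: x = 35


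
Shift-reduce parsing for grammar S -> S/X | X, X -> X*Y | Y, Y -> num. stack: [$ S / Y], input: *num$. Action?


'Y' (not preceded by X*) is the handle for X -> Y
Action: reduce (X -> Y)


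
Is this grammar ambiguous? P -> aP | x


right-linear, alternatives start with distinct terminals 'a' vs 'x': unique leftmost derivation
Unambiguous


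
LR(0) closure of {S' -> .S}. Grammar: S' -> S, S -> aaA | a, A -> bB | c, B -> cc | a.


Start: S' -> .S
For each item with dot before a nonterminal B, add B -> .γ for every B-production
Closure: [S' -> .S, S -> .aaA, S -> .a]


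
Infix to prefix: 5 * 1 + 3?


left-to-right (same/higher precedence on left): tree is (+ (* 5 1) 3)
Prefix: + * 5 1 3


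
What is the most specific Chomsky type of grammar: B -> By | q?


Left-linear: every RHS is a terminal or one nonterminal followed by a terminal
Classification: Type 3 (Regular)


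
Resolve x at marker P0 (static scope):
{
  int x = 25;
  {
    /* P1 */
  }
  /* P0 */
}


x declared in the same block as P0
x = 25


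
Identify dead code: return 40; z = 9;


statement follows a return and is unreachable
Dead: 'z = 9'


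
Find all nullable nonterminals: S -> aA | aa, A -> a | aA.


A nonterminal is nullable iff some alternative derives ε (directly, or every symbol in it is nullable)
Nullable: {}


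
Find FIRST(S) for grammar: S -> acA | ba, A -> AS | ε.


Per alternative of S: FIRST(acA) = {a}; FIRST(ba) = {b}
FIRST(S) = {a, b}


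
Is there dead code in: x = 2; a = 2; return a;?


x is assigned but never read
Dead: 'x = 2'


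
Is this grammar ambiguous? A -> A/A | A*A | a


'a/a*a' has two parse trees (no precedence encoded between / and *)
Ambiguous


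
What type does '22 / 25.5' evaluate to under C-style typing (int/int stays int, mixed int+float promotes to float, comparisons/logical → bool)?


Operand types: int / float
Rule: mixed int/float promotes to float; int/int stays int
Result type: float


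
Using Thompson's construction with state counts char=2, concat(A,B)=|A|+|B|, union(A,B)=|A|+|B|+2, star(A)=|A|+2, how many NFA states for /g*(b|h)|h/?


Syntax tree has 4 char leaf(s), 2 union(s), 1 star(s)
chars contribute 4×2 = 8; each union adds +2; each star adds +2
Total: 8 + 4 + 2 = 14 states


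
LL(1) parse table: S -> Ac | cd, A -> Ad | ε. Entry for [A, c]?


For [A, c]: ε is nullable and 'c' ∈ FOLLOW(A)
Entry: A -> ε


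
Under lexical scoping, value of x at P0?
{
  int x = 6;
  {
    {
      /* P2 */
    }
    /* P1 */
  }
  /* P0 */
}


x declared in the same block as P0
x = 6


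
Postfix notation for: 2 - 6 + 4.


Left to right (same or higher precedence on left)
Postfix: 2 6 - 4 +


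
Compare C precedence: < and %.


'%' is multiplicative (level 10); '<' is relational (level 7)
Higher level binds tighter
'%' has higher precedence than '<'


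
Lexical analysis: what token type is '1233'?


Pattern: digits only
Type: INTEGER_LITERAL


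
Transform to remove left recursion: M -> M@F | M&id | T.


Left-recursive alternatives: M@F, M&id; non-recursive: T
Introduce M': M -> TM', M' -> @FM' | &idM' | ε


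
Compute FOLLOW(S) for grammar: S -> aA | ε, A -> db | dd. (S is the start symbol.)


$ ∈ FOLLOW(S). For each A -> αBβ: add FIRST(β)\{ε} to FOLLOW(B); if β nullable, add FOLLOW(A).
FOLLOW(S) = {$}


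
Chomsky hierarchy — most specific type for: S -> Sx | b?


Left-linear: every RHS is a terminal or one nonterminal followed by a terminal
Classification: Type 3 (Regular)


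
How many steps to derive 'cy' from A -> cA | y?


Derivation: A => cA => cy
Steps: 2


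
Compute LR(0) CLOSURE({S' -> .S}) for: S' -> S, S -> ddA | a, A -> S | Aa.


Start: S' -> .S
For each item with dot before a nonterminal B, add B -> .γ for every B-production
Closure: [S' -> .S, S -> .ddA, S -> .a]


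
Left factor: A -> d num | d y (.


Common prefix: 'd'
Factored: A -> d A', A' -> num | y (


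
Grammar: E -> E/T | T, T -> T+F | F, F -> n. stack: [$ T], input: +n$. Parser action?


shift '+' to continue T -> T+F
Action: shift


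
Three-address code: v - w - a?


Break into single-operator statements:
t1 = v - w
t2 = t1 - a


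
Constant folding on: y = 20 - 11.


20 - 11 = 9 at compile time
Optimized: y = 9


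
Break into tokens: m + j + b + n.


Scan left to right, longest-match per lexeme
Tokens: ID(m), OP(+), ID(j), OP(+), ID(b), OP(+), ID(n)


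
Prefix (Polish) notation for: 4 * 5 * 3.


left-to-right (same/higher precedence on left): tree is (* (* 4 5) 3)
Prefix: * * 4 5 3


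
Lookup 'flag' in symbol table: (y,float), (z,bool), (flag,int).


Lookup 'flag' → type int


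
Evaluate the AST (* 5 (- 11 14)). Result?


Evaluate inner: (- 11 14) = -3
Evaluate root: (* 5 -3) = -15
Result: -15


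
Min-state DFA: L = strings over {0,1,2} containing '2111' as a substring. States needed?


KMP-style automaton: 4 progress states + 1 absorbing accept = 5
Minimal DFA: 5 states


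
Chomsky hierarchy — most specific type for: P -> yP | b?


Right-linear: every RHS is a terminal or a terminal followed by one nonterminal
Classification: Type 3 (Regular)


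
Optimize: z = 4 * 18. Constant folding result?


4 * 18 = 72 at compile time
Optimized: z = 72


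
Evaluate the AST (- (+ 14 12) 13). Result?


Evaluate inner: (+ 14 12) = 26
Evaluate root: (- 26 13) = 13
Result: 13


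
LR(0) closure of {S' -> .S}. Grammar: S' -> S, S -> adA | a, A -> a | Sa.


Start: S' -> .S
For each item with dot before a nonterminal B, add B -> .γ for every B-production
Closure: [S' -> .S, S -> .adA, S -> .a]


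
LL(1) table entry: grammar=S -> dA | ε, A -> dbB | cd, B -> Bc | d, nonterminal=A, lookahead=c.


For [A, c]: 'c' ∈ FIRST(cd)
Entry: A -> cd


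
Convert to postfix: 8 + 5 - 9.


Left to right (same or higher precedence on left)
Postfix: 8 5 + 9 -


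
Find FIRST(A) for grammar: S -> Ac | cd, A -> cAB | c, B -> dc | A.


Per alternative of A: FIRST(cAB) = {c}; FIRST(c) = {c}
FIRST(A) = {c}


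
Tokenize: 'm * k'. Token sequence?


Scan left to right, longest-match per lexeme
Tokens: ID(m), OP(*), ID(k)


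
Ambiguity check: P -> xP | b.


right-linear, alternatives start with distinct terminals 'x' vs 'b': unique leftmost derivation
Unambiguous


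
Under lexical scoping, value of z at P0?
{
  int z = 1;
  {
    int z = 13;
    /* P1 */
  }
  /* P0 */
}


z declared in the same block as P0
z = 1


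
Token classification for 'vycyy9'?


Pattern: letter/underscore followed by alphanumerics, not a keyword
Type: IDENTIFIER


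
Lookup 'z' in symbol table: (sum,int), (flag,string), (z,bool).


Lookup 'z' → type bool


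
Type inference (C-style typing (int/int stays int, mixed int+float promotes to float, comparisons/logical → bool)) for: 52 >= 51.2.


Operand types: int >= float
Rule: comparison yields bool
Result type: bool


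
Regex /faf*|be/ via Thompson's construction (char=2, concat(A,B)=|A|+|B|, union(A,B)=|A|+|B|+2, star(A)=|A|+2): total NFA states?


Syntax tree has 5 char leaf(s), 1 union(s), 1 star(s)
chars contribute 5×2 = 10; each union adds +2; each star adds +2
Total: 10 + 2 + 2 = 14 states


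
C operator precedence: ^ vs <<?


'<<' is shift (level 8); '^' is bitwise XOR (level 4)
Higher level binds tighter
'<<' has higher precedence than '^'


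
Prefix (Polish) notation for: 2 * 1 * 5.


left-to-right (same/higher precedence on left): tree is (* (* 2 1) 5)
Prefix: * * 2 1 5


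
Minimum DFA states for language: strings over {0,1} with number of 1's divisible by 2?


Track (count of 1) mod 2: states 0..1, accept at 0
Minimal DFA: 2 states


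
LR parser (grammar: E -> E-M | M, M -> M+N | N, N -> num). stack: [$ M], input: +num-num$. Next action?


shift '+' to continue M -> M+N
Action: shift


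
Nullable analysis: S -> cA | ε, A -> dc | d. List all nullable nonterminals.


A nonterminal is nullable iff some alternative derives ε (directly, or every symbol in it is nullable)
Nullable: {S}


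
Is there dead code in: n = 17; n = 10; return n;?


first assignment to n is overwritten before any read
Dead: 'n = 17'


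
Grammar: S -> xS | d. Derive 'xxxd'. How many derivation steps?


Derivation: S => xS => xxS => xxxS => xxxd
Steps: 4


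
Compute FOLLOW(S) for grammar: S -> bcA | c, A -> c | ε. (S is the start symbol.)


$ ∈ FOLLOW(S). For each A -> αBβ: add FIRST(β)\{ε} to FOLLOW(B); if β nullable, add FOLLOW(A).
FOLLOW(S) = {$}


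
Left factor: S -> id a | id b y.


Common prefix: 'id'
Factored: S -> id S', S' -> a | b y


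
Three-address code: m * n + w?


Break into single-operator statements:
t1 = m * n
t2 = t1 + w


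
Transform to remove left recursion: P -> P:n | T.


Left-recursive alternatives: P:n; non-recursive: T
Introduce P': P -> TP', P' -> :nP' | ε


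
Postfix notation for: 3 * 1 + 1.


Left to right (same or higher precedence on left)
Postfix: 3 1 * 1 +


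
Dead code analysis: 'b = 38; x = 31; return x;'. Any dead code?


b is assigned but never read
Dead: 'b = 38'


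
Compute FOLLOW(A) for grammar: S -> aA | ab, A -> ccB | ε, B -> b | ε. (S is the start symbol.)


$ ∈ FOLLOW(S). For each A -> αBβ: add FIRST(β)\{ε} to FOLLOW(B); if β nullable, add FOLLOW(A).
FOLLOW(A) = {$}


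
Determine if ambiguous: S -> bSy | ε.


balanced b^n…y^n: each string has a unique parse
Unambiguous


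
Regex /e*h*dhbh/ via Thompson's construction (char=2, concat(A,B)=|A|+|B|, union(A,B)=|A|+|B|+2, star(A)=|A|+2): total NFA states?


Syntax tree has 6 char leaf(s), 0 union(s), 2 star(s)
chars contribute 6×2 = 12; each union adds +2; each star adds +2
Total: 12 + 0 + 4 = 16 states


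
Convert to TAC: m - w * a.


Break into single-operator statements:
t1 = w * a
t2 = m - t1


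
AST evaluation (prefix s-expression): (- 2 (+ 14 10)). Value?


Evaluate inner: (+ 14 10) = 24
Evaluate root: (- 2 24) = -22
Result: -22


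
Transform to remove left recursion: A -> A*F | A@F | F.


Left-recursive alternatives: A*F, A@F; non-recursive: F
Introduce A': A -> FA', A' -> *FA' | @FA' | ε


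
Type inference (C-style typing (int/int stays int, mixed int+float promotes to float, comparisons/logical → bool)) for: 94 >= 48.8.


Operand types: int >= float
Rule: comparison yields bool
Result type: bool


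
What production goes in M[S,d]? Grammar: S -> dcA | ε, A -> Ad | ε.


For [S, d]: 'd' ∈ FIRST(dcA)
Entry: S -> dcA


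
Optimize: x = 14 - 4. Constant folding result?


14 - 4 = 10 at compile time
Optimized: x = 10


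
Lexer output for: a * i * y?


Scan left to right, longest-match per lexeme
Tokens: ID(a), OP(*), ID(i), OP(*), ID(y)


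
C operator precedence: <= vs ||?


'<=' is relational (level 7); '||' is logical OR (level 1)
Higher level binds tighter
'<=' has higher precedence than '||'


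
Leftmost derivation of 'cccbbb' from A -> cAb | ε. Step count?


Derivation: A => cAb => ccAbb => cccAbbb => cccbbb
Steps: 4


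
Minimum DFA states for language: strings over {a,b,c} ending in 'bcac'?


Track the longest suffix of input matching a prefix of 'bcac': 5 classes (prefixes of length 0..4)
Minimal DFA: 5 states


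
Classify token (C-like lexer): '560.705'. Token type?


Pattern: digits with a decimal point
Type: FLOAT_LITERAL


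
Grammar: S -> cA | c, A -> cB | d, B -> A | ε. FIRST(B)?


Per alternative of B: FIRST(A) = {c, d}; FIRST(ε) = {ε}
FIRST(B) = {c, d, ε}


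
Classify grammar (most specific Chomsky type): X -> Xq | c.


Left-linear: every RHS is a terminal or one nonterminal followed by a terminal
Classification: Type 3 (Regular)


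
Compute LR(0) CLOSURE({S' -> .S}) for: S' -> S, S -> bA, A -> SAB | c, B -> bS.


Start: S' -> .S
For each item with dot before a nonterminal B, add B -> .γ for every B-production
Closure: [S' -> .S, S -> .bA]


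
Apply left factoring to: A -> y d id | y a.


Common prefix: 'y'
Factored: A -> y A', A' -> d id | a


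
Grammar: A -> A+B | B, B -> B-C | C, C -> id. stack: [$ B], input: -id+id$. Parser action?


shift '-' to continue B -> B-C
Action: shift


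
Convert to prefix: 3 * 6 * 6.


left-to-right (same/higher precedence on left): tree is (* (* 3 6) 6)
Prefix: * * 3 6 6


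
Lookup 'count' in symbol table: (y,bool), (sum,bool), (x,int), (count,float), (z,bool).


Lookup 'count' → type float


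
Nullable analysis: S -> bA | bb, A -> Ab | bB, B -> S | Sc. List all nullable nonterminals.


A nonterminal is nullable iff some alternative derives ε (directly, or every symbol in it is nullable)
Nullable: {}


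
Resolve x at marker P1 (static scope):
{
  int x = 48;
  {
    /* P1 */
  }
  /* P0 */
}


P1's block does not declare x; resolves to the enclosing declaration at depth 0
x = 48


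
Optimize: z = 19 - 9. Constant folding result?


19 - 9 = 10 at compile time
Optimized: z = 10


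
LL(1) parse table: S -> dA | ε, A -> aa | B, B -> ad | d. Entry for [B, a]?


For [B, a]: 'a' ∈ FIRST(ad)
Entry: B -> ad


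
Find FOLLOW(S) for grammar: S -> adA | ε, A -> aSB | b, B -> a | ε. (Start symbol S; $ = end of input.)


$ ∈ FOLLOW(S). For each A -> αBβ: add FIRST(β)\{ε} to FOLLOW(B); if β nullable, add FOLLOW(A).
FOLLOW(S) = {$, a}


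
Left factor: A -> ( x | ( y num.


Common prefix: '('
Factored: A -> ( A', A' -> x | y num


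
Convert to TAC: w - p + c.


Break into single-operator statements:
t1 = w - p
t2 = t1 + c


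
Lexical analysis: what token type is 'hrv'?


Pattern: letter/underscore followed by alphanumerics, not a keyword
Type: IDENTIFIER


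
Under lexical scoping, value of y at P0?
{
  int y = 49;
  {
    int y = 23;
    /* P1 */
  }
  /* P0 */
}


y declared in the same block as P0
y = 49


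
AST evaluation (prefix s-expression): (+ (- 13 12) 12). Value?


Evaluate inner: (- 13 12) = 1
Evaluate root: (+ 1 12) = 13
Result: 13


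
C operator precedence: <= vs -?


'-' is additive (level 9); '<=' is relational (level 7)
Higher level binds tighter
'-' has higher precedence than '<='


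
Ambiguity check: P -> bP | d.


right-linear, alternatives start with distinct terminals 'b' vs 'd': unique leftmost derivation
Unambiguous


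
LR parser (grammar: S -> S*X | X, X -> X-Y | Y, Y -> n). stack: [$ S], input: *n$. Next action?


shift '*' to continue S -> S*X
Action: shift


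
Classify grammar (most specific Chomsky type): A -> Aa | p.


Left-linear: every RHS is a terminal or one nonterminal followed by a terminal
Classification: Type 3 (Regular)


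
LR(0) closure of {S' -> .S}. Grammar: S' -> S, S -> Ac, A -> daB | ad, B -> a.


Start: S' -> .S
For each item with dot before a nonterminal B, add B -> .γ for every B-production
Closure: [S' -> .S, S -> .Ac, A -> .daB, A -> .ad]


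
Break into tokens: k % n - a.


Scan left to right, longest-match per lexeme
Tokens: ID(k), OP(%), ID(n), OP(-), ID(a)


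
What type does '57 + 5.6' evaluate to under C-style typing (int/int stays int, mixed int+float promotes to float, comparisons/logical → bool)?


Operand types: int + float
Rule: mixed int/float promotes to float; int/int stays int
Result type: float


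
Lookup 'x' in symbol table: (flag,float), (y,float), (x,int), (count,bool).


Lookup 'x' → type int


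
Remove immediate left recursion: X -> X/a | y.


Left-recursive alternatives: X/a; non-recursive: y
Introduce X': X -> yX', X' -> /aX' | ε


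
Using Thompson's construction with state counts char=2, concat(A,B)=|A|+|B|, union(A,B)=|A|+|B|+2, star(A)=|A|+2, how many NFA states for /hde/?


Syntax tree has 3 char leaf(s), 0 union(s), 0 star(s)
chars contribute 3×2 = 6; each union adds +2; each star adds +2
Total: 6 + 0 + 0 = 6 states


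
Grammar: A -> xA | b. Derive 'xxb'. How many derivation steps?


Derivation: A => xA => xxA => xxb
Steps: 3


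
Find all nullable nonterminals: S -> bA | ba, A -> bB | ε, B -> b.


A nonterminal is nullable iff some alternative derives ε (directly, or every symbol in it is nullable)
Nullable: {A}


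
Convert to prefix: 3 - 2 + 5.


left-to-right (same/higher precedence on left): tree is (+ (- 3 2) 5)
Prefix: + - 3 2 5


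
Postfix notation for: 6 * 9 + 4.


Left to right (same or higher precedence on left)
Postfix: 6 9 * 4 +


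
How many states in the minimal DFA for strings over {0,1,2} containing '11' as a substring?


KMP-style automaton: 2 progress states + 1 absorbing accept = 3
Minimal DFA: 3 states


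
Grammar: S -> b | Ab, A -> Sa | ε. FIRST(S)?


Per alternative of S: FIRST(b) = {b}; FIRST(Ab) = {b}
FIRST(S) = {b}


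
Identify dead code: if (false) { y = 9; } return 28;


condition is constant false, so the whole block is unreachable
Dead: 'if (false) { y = 9; }'


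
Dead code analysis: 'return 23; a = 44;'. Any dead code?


statement follows a return and is unreachable
Dead: 'a = 44'


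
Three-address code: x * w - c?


Break into single-operator statements:
t1 = x * w
t2 = t1 - c


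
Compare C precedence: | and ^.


'^' is bitwise XOR (level 4); '|' is bitwise OR (level 3)
Higher level binds tighter
'^' has higher precedence than '|'


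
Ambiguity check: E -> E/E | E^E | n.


'n/n^n' has two parse trees (no precedence encoded between / and ^)
Ambiguous


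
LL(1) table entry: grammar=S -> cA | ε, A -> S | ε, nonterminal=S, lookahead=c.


For [S, c]: 'c' ∈ FIRST(cA)
Entry: S -> cA


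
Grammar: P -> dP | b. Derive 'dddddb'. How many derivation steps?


Derivation: P => dP => ddP => dddP => ddddP => dddddP => dddddb
Steps: 6


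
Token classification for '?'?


Pattern: operator symbol
Type: OPERATOR


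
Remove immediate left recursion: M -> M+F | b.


Left-recursive alternatives: M+F; non-recursive: b
Introduce M': M -> bM', M' -> +FM' | ε


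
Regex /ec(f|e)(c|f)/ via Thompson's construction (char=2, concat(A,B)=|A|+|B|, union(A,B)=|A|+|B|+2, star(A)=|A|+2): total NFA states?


Syntax tree has 6 char leaf(s), 2 union(s), 0 star(s)
chars contribute 6×2 = 12; each union adds +2; each star adds +2
Total: 12 + 4 + 0 = 16 states


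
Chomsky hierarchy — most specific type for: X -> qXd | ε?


Single nonterminal LHS, but q^n d^n is not regular
Classification: Type 2 (Context-Free)


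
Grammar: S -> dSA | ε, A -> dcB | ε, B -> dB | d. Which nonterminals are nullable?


A nonterminal is nullable iff some alternative derives ε (directly, or every symbol in it is nullable)
Nullable: {A, S}


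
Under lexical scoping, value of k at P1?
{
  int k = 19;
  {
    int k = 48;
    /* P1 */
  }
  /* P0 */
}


k declared in the same block as P1
k = 48


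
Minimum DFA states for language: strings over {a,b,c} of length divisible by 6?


Track length mod 6: states 0..5, accept at 0
Minimal DFA: 6 states


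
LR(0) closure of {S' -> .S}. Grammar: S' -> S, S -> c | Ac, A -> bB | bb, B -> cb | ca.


Start: S' -> .S
For each item with dot before a nonterminal B, add B -> .γ for every B-production
Closure: [S' -> .S, S -> .c, S -> .Ac, A -> .bB, A -> .bb]


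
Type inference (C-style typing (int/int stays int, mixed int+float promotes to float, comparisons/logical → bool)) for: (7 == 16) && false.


Operand types: bool && bool
Rule: logical operators take bool operands and yield bool
Result type: bool


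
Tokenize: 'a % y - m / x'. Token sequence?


Scan left to right, longest-match per lexeme
Tokens: ID(a), OP(%), ID(y), OP(-), ID(m), OP(/), ID(x)


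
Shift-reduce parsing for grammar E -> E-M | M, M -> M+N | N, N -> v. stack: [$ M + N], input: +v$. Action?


handle 'M+N' on top
Action: reduce (M -> M+N)


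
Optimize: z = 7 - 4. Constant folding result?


7 - 4 = 3 at compile time
Optimized: z = 3


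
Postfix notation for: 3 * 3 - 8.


Left to right (same or higher precedence on left)
Postfix: 3 3 * 8 -


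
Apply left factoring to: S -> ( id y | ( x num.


Common prefix: '('
Factored: S -> ( S', S' -> id y | x num


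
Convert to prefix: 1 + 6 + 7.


left-to-right (same/higher precedence on left): tree is (+ (+ 1 6) 7)
Prefix: + + 1 6 7


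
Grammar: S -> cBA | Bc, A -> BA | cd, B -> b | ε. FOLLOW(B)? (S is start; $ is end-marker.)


$ ∈ FOLLOW(S). For each A -> αBβ: add FIRST(β)\{ε} to FOLLOW(B); if β nullable, add FOLLOW(A).
FOLLOW(B) = {b, c}
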